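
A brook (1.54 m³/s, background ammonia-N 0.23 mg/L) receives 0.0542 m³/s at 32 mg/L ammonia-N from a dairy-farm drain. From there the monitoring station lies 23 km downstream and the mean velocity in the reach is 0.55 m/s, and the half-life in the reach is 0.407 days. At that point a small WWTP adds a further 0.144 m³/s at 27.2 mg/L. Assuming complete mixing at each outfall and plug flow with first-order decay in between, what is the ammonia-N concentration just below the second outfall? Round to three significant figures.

2.78 mg/L

Flow-weighted average: C = (1.540·0.2300 + 0.05420·32.00) / 1.594 = 2.089/1.594 = 1.310 mg/L; combined flow 1.594 m³/s.
Travel time t = 23·1000 / 0.55 = 41820 s = 11.62 h.
Half-life 0.407 d → k = ln 2 / 0.407 = 1.703 d⁻¹.
Applying C = C₀e^(−kt): 1.310 × 0.4385 = 0.5745 mg/L.
At the second outfall, C = (1.594·0.5745 + 0.1440·27.20) / (1.594 + 0.1440) = 2.780 mg/L.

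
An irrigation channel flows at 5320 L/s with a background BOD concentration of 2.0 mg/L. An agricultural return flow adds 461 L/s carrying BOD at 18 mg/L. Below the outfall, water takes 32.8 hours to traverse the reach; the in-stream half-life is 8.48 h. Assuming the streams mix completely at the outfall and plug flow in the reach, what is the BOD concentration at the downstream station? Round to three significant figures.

0.224 mg/L

Mass balance: C = (5320·2.000 + 461.0·18.00) / 5781 = 18940/5781 = 3.276 mg/L.
Half-life 8.48 h → k = ln 2 / 8.48 = 0.08174 h⁻¹ = 1.962 d⁻¹.
After decay, C = 3.276 × e^(−kt) = 3.276 × 0.06849 = 0.2244 mg/L.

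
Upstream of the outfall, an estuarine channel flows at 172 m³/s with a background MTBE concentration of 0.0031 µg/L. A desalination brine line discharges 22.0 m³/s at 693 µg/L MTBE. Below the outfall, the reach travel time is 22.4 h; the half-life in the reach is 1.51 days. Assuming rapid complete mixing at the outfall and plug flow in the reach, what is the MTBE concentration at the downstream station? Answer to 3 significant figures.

After mixing, C = (172.0·0.003100 + 22.00·693.0) / 194.0 = 15250/194.0 = 78.59 µg/L.
Half-life 1.51 d → k = ln 2 / 1.51 = 0.4590 d⁻¹.
Applying C = C₀e^(−kt): 78.59 × 0.6515 = 51.20 µg/L.

51.2 µg/L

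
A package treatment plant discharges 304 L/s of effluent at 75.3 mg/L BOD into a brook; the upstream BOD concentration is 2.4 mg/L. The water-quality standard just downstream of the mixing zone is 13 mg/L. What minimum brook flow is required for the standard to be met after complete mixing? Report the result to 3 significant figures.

1790 L/s

Set C_mix = 13: (Q·2.400 + 304.0·75.30) / (Q + 304.0) = 13
→ Q = 304.0·(75.30 − 13)/(13 − 2.400) = 1787 L/s.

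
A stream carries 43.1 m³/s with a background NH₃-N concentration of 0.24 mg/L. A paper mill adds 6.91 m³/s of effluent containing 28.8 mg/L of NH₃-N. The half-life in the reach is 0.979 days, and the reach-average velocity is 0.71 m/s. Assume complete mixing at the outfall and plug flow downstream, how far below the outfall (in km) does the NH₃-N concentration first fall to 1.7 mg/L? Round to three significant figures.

Mixed concentration C = ΣQC/ΣQ = (43.10·0.2400 + 6.910·28.80) / 50.01 = 209.4/50.01 = 4.186 mg/L.
Half-life 0.979 d → k = ln 2 / 0.979 = 0.7080 d⁻¹.
Set 4.186·exp(−k·t) = 1.7 → t = ln(4.186/1.7)/k = 110000 s = 30.55 h.
Distance = v·t = 0.71·110000 = 78080 m = 78.08 km.

78.1 km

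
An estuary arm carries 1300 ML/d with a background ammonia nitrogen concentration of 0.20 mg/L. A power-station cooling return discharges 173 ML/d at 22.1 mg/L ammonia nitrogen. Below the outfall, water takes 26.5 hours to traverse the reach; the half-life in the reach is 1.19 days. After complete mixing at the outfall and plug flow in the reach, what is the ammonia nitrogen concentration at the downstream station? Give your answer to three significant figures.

After mixing, C = (1300·0.2000 + 173.0·22.10) / 1473 = 4083/1473 = 2.772 mg/L.
Half-life 1.19 d → k = ln 2 / 1.19 = 0.5825 d⁻¹.
First-order decay: C = 2.772·exp(−k·t) = 2.772·0.5256 = 1.457 mg/L.

1.46 mg/L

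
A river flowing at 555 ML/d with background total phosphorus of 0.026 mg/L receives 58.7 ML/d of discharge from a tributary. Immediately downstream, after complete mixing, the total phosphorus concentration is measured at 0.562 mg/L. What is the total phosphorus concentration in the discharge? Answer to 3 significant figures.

Mass balance: 555.0·0.02600 + 58.70·Cₑ = 613.7·0.5620
→ Cₑ = (613.7·0.5620 − 555.0·0.02600) / 58.70 = 5.630 mg/L.

5.63 mg/L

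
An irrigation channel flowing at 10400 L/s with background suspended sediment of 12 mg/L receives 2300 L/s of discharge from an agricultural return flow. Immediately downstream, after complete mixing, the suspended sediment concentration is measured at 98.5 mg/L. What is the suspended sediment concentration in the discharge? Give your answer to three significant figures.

490 mg/L

Mass balance: 10400·12.00 + 2300·Cₑ = 12700·98.50
→ Cₑ = (12700·98.50 − 10400·12.00) / 2300 = 489.6 mg/L.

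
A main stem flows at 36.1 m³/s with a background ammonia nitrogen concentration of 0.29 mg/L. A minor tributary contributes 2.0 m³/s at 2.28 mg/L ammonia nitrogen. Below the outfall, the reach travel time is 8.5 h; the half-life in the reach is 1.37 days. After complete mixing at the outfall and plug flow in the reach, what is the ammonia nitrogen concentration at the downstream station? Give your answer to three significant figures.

Mixed concentration C = ΣQC/ΣQ = (36.10·0.2900 + 2.000·2.280) / 38.10 = 15.03/38.10 = 0.3945 mg/L.
Half-life 1.37 d → k = ln 2 / 1.37 = 0.5059 d⁻¹.
Decay over the reach: 0.3945·exp(−kt) = 0.3945·0.8359 = 0.3297 mg/L.

0.330 mg/L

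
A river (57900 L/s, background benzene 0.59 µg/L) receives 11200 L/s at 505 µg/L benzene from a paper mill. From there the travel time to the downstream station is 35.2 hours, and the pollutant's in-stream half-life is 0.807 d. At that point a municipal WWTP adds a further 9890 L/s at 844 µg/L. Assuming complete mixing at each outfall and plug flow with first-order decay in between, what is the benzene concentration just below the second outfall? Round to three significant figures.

126 µg/L

Mass balance: C = (57900·0.5900 + 11200·505.0) / 69100 = 5690000/69100 = 82.35 µg/L; combined flow 69100 L/s.
Half-life 0.807 d → k = ln 2 / 0.807 = 0.8589 d⁻¹.
After decay, C = 82.35 × e^(−kt) = 82.35 × 0.2837 = 23.36 µg/L.
At the second outfall, C = (69100·23.36 + 9890·844.0) / (69100 + 9890) = 126.1 µg/L.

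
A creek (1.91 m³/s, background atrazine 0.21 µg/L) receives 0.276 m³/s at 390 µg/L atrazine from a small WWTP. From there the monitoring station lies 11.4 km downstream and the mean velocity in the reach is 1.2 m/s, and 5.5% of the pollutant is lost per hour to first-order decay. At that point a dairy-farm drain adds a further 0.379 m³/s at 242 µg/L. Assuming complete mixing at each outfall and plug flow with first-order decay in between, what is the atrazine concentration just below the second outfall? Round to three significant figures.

After mixing, C = (1.910·0.2100 + 0.2760·390.0) / 2.186 = 108.0/2.186 = 49.42 µg/L; combined flow 2.186 m³/s.
Travel time t = 11.4·1000 / 1.2 = 9500 s = 2.639 h.
5.5%/h lost → k = −ln(1 − 0.055) = 0.05657 h⁻¹.
After decay, C = 49.42 × e^(−kt) = 49.42 × 0.8613 = 42.57 µg/L.
At the second outfall, C = (2.186·42.57 + 0.3790·242.0) / (2.186 + 0.3790) = 72.04 µg/L.

72.0 µg/L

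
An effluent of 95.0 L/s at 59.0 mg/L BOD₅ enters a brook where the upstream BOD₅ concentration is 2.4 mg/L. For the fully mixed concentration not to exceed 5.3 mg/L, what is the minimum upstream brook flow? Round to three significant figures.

Set C_mix = 5.3: (Q·2.400 + 95.00·59.00) / (Q + 95.00) = 5.3
→ Q = 95.00·(59.00 − 5.3)/(5.3 − 2.400) = 1759 L/s.

1760 L/s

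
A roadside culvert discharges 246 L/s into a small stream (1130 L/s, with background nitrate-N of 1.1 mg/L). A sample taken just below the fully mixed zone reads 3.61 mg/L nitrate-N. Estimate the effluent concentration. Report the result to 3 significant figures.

15.1 mg/L

Mass balance: 1130·1.100 + 246.0·Cₑ = 1376·3.610
→ Cₑ = (1376·3.610 − 1130·1.100) / 246.0 = 15.14 mg/L.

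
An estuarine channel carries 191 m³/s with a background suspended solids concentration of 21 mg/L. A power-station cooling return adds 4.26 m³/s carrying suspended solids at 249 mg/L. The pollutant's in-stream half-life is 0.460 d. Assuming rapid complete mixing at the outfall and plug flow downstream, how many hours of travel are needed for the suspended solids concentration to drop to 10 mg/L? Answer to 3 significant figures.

15.2 h

Conservation of mass: C = (191.0·21.00 + 4.260·249.0) / 195.3 = 5072/195.3 = 25.97 mg/L.
Half-life 0.460 d → k = ln 2 / 0.460 = 1.507 d⁻¹.
25.97·exp(−k·t) = 10 → t = ln(25.97/10)/k = 54730 s = 15.20 h.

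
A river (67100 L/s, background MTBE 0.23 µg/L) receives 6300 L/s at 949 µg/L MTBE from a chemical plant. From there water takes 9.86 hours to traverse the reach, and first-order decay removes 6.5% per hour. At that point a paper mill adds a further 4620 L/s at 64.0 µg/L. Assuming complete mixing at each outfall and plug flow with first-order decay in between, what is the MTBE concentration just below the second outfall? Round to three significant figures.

43.4 µg/L

Flow-weighted average: C = (67100·0.2300 + 6300·949.0) / 73400 = 5994000/73400 = 81.66 µg/L; combined flow 73400 L/s.
6.5%/h lost → k = −ln(1 − 0.065) = 0.06721 h⁻¹.
First-order decay: C = 81.66·exp(−k·t) = 81.66·0.5155 = 42.10 µg/L.
Second outfall: C = (73400·42.10 + 4620·64.00)/78020 = 43.39 µg/L.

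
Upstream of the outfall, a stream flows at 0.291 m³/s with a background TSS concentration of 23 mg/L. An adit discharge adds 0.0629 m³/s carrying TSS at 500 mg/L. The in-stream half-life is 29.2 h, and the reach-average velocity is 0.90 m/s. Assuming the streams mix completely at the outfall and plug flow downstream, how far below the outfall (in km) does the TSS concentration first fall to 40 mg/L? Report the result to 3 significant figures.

135 km

Mixed concentration C = ΣQC/ΣQ = (0.2910·23.00 + 0.06290·500.0) / 0.3539 = 38.14/0.3539 = 107.8 mg/L.
Half-life 29.2 h → k = ln 2 / 29.2 = 0.02374 h⁻¹ = 0.5697 d⁻¹.
Set 107.8·exp(−k·t) = 40 → t = ln(107.8/40)/k = 150300 s = 41.76 h.
Distance = v·t = 0.90·150300 = 135300 m = 135.3 km.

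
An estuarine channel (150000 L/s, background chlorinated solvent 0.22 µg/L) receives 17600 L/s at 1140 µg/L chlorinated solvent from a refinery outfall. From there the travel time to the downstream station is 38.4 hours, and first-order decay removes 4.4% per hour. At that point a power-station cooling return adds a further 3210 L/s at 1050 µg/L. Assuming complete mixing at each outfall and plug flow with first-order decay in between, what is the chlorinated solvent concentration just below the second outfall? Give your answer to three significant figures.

40.6 µg/L

Mixed concentration C = ΣQC/ΣQ = (150000·0.2200 + 17600·1140) / 167600 = 20100000/167600 = 119.9 µg/L; combined flow 167600 L/s.
4.4%/h lost → k = −ln(1 − 0.044) = 0.04500 h⁻¹.
After decay, C = 119.9 × e^(−kt) = 119.9 × 0.1777 = 21.30 µg/L.
At the second outfall, C = (167600·21.30 + 3210·1050) / (167600 + 3210) = 40.64 µg/L.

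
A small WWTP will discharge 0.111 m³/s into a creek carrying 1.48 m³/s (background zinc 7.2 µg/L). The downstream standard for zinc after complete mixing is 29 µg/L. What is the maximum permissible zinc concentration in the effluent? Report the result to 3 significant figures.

At the limit, (Qr·Cr + Qe·Cₑ)/(Qr + Qe) = 29:
Cₑ = (1.591·29 − 1.480·7.200) / 0.1110 = 319.7 µg/L.

320 µg/L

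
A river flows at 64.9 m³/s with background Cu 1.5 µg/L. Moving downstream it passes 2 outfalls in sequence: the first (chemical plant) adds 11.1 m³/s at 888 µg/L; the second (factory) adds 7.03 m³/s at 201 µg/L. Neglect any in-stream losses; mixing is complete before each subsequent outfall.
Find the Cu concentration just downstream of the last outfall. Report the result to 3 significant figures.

Below outfall 1: Q → 76.00 m³/s, C = (64.90·1.500 + 11.10·888.0)/76.00 = 131.0 µg/L.
Below outfall 2: Q → 83.03 m³/s, C = (76.00·131.0 + 7.030·201.0)/83.03 = 136.9 µg/L.

137 µg/L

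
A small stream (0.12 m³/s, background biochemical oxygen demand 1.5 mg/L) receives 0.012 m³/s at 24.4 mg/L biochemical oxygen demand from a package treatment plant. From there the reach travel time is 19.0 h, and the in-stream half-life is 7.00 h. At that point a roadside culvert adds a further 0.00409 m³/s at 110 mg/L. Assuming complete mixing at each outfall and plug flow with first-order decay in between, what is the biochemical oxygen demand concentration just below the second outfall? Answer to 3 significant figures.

Mixed concentration C = ΣQC/ΣQ = (0.1200·1.500 + 0.01200·24.40) / 0.1320 = 0.4728/0.1320 = 3.582 mg/L; combined flow 0.1320 m³/s.
Half-life 7.00 h → k = ln 2 / 7.00 = 0.09902 h⁻¹ = 2.377 d⁻¹.
Decay over the reach: 3.582·exp(−kt) = 3.582·0.1524 = 0.5458 mg/L.
Second outfall: C = (0.1320·0.5458 + 0.004090·110.0)/0.1361 = 3.835 mg/L.

3.84 mg/L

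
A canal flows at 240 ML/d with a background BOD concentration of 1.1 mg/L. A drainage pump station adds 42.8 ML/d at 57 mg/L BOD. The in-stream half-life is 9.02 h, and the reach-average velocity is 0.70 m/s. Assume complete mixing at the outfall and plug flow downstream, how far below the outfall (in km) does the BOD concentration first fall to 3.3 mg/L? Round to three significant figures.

34.9 km

Mass balance: C = (240.0·1.100 + 42.80·57.00) / 282.8 = 2704/282.8 = 9.560 mg/L.
Half-life 9.02 h → k = ln 2 / 9.02 = 0.07685 h⁻¹ = 1.844 d⁻¹.
Set 9.560·exp(−k·t) = 3.3 → t = ln(9.560/3.3)/k = 49830 s = 13.84 h.
Distance = v·t = 0.70·49830 = 34880 m = 34.88 km.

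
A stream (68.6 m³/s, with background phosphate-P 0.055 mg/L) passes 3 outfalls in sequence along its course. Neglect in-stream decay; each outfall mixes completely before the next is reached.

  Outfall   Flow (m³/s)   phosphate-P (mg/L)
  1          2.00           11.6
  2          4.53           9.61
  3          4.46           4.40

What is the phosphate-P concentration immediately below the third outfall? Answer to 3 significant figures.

Below outfall 1: Q → 70.60 m³/s, C = (68.60·0.05500 + 2.000·11.60)/70.60 = 0.3821 mg/L.
Below outfall 2: Q → 75.13 m³/s, C = (70.60·0.3821 + 4.530·9.610)/75.13 = 0.9385 mg/L.
Below outfall 3: Q → 79.59 m³/s, C = (75.13·0.9385 + 4.460·4.400)/79.59 = 1.132 mg/L.

1.13 mg/L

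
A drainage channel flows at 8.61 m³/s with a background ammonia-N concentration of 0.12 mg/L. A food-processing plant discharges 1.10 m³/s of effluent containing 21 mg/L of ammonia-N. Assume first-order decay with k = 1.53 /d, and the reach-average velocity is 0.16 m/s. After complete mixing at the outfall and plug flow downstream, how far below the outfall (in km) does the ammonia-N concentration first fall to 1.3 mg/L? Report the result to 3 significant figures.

5.86 km

Mixed concentration C = ΣQC/ΣQ = (8.610·0.1200 + 1.100·21.00) / 9.710 = 24.13/9.710 = 2.485 mg/L.
Set 2.485·exp(−k·t) = 1.3 → t = ln(2.485/1.3)/k = 36600 s = 10.17 h.
Distance = v·t = 0.16·36600 = 5855 m = 5.855 km.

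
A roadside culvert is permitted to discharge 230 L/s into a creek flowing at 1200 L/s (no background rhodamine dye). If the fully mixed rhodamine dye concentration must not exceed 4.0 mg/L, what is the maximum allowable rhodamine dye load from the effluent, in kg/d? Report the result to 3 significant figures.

Mass balance at the limit: 1200·0 + 230.0·Cₑ = 1430·4.0 → Cₑ = 24.87 mg/L.
230.0 L/s = 0.2300 m³/s. Load = 0.2300 m³/s × 24.87 g/m³ × 86 400 s/d = 494.2 kg/d.

494 kg/d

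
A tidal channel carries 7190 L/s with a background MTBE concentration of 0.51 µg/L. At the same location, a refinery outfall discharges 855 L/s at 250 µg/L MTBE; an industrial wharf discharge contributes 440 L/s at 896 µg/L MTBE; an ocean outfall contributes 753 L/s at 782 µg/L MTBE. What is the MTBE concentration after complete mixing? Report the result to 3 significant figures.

After mixing, C = (7190·0.5100 + 855.0·250.0 + 440.0·896.0 + 753.0·782.0) / 9238 = 1201000/9238 = 130.0 µg/L.

130 µg/L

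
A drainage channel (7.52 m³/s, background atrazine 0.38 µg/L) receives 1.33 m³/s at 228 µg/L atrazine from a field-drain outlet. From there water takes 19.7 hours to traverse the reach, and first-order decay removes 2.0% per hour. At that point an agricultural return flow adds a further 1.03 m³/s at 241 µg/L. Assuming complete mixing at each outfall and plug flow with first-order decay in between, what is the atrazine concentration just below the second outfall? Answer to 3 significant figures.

45.9 µg/L

After mixing, C = (7.520·0.3800 + 1.330·228.0) / 8.850 = 306.1/8.850 = 34.59 µg/L; combined flow 8.850 m³/s.
2.0%/h lost → k = −ln(1 − 0.02) = 0.02020 h⁻¹.
Decay over the reach: 34.59·exp(−kt) = 34.59·0.6717 = 23.23 µg/L.
At the second outfall, C = (8.850·23.23 + 1.030·241.0) / (8.850 + 1.030) = 45.93 µg/L.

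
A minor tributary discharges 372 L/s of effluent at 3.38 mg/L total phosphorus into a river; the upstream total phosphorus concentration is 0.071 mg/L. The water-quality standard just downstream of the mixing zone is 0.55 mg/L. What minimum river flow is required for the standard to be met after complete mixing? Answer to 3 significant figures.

2200 L/s

Set C_mix = 0.55: (Q·0.07100 + 372.0·3.380) / (Q + 372.0) = 0.55
→ Q = 372.0·(3.380 − 0.55)/(0.55 − 0.07100) = 2198 L/s.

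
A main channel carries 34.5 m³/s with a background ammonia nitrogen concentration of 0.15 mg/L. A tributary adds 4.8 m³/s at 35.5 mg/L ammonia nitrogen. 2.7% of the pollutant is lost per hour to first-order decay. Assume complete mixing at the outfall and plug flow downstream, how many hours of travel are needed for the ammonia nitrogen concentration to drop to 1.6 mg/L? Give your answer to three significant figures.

Mass balance: C = (34.50·0.1500 + 4.800·35.50) / 39.30 = 175.6/39.30 = 4.468 mg/L.
2.7%/h lost → k = −ln(1 − 0.027) = 0.02737 h⁻¹.
4.468·exp(−k·t) = 1.6 → t = ln(4.468/1.6)/k = 135100 s = 37.52 h.

37.5 h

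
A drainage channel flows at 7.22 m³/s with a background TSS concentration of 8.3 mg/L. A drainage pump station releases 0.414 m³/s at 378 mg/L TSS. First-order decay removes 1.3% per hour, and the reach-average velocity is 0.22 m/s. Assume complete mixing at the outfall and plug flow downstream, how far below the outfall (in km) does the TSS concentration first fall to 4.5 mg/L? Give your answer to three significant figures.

Flow-weighted average: C = (7.220·8.300 + 0.4140·378.0) / 7.634 = 216.4/7.634 = 28.35 mg/L.
1.3%/h lost → k = −ln(1 − 0.013) = 0.01309 h⁻¹.
Set 28.35·exp(−k·t) = 4.5 → t = ln(28.35/4.5)/k = 506400 s = 140.7 h.
Distance = v·t = 0.22·506400 = 111400 m = 111.4 km.

111 km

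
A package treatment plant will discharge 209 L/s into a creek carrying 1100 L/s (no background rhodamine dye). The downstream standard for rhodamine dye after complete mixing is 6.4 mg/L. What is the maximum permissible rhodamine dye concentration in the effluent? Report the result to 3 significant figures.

40.1 mg/L

At the limit, (Qr·Cr + Qe·Cₑ)/(Qr + Qe) = 6.4:
Cₑ = (1309·6.4 − 1100·0) / 209.0 = 40.08 mg/L.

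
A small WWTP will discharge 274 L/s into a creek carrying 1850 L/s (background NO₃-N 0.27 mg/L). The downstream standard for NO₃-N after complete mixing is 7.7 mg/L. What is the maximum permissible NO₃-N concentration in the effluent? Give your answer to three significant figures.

57.9 mg/L

At the limit, (Qr·Cr + Qe·Cₑ)/(Qr + Qe) = 7.7:
Cₑ = (2124·7.7 − 1850·0.2700) / 274.0 = 57.87 mg/L.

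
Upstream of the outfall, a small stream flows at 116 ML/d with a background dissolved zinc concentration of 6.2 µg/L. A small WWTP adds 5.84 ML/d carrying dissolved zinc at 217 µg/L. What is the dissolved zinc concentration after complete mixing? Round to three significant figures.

Flow-weighted average: C = (116.0·6.200 + 5.840·217.0) / 121.8 = 1986/121.8 = 16.30 µg/L.

16.3 µg/L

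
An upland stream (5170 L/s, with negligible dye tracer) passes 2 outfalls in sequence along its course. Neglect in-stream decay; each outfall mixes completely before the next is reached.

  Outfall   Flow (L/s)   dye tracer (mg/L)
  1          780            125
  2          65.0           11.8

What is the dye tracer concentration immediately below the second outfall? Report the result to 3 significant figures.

After outfall 1: Q = 5170 + 780.0 = 5950 L/s; C = (5170·0 + 780.0·125.0)/5950 = 16.39 mg/L.
After outfall 2: Q = 5950 + 65.00 = 6015 L/s; C = (5950·16.39 + 65.00·11.80)/6015 = 16.34 mg/L.

16.3 mg/L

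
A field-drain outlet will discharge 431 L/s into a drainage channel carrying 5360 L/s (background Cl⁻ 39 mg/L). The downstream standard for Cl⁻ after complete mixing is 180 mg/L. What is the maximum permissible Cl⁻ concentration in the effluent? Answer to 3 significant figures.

At the limit, (Qr·Cr + Qe·Cₑ)/(Qr + Qe) = 180:
Cₑ = (5791·180 − 5360·39.00) / 431.0 = 1934 mg/L.

1930 mg/L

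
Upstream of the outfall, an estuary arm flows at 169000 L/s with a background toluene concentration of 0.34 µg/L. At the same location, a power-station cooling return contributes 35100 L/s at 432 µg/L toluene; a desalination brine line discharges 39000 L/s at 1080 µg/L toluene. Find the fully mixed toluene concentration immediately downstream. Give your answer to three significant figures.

236 µg/L

Conservation of mass: C = (169000·0.3400 + 35100·432.0 + 39000·1080) / 243100 = 57340000/243100 = 235.9 µg/L.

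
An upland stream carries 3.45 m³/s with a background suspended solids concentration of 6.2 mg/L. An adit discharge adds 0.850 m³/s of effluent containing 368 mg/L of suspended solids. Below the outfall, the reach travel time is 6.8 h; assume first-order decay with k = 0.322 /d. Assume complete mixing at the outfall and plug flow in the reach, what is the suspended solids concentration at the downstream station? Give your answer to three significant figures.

70.9 mg/L

Conservation of mass: C = (3.450·6.200 + 0.8500·368.0) / 4.300 = 334.2/4.300 = 77.72 mg/L.
First-order decay: C = 77.72·exp(−k·t) = 77.72·0.9128 = 70.94 mg/L.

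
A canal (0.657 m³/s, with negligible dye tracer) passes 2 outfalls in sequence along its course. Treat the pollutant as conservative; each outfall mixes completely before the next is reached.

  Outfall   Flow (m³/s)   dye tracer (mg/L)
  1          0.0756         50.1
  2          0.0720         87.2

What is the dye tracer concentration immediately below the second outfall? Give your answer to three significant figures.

12.5 mg/L

Outfall 1: combined Q = 0.7326 m³/s; C = (0.6570·0 + 0.07560·50.10)/0.7326 = 5.170 mg/L.
Outfall 2: combined Q = 0.8046 m³/s; C = (0.7326·5.170 + 0.07200·87.20)/0.8046 = 12.51 mg/L.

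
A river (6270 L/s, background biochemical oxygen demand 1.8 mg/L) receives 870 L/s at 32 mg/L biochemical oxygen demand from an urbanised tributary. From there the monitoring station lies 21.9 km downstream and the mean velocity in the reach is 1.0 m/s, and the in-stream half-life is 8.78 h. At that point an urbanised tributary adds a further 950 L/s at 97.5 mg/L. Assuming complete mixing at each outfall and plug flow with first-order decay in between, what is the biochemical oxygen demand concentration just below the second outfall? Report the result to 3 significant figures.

Mass balance: C = (6270·1.800 + 870.0·32.00) / 7140 = 39130/7140 = 5.480 mg/L; combined flow 7140 L/s.
Travel time t = 21.9·1000 / 1.0 = 21900 s = 6.083 h.
Half-life 8.78 h → k = ln 2 / 8.78 = 0.07895 h⁻¹ = 1.895 d⁻¹.
Decay over the reach: 5.480·exp(−kt) = 5.480·0.6186 = 3.390 mg/L.
Second outfall: C = (7140·3.390 + 950.0·97.50)/8090 = 14.44 mg/L.

14.4 mg/L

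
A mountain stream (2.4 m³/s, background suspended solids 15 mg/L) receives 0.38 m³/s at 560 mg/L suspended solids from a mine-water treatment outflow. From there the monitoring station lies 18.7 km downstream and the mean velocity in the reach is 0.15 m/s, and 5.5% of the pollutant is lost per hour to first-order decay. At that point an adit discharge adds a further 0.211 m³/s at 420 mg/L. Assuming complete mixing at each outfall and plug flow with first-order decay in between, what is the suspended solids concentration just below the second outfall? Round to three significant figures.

Flow-weighted average: C = (2.400·15.00 + 0.3800·560.0) / 2.780 = 248.8/2.780 = 89.50 mg/L; combined flow 2.780 m³/s.
Travel time t = 18.7·1000 / 0.15 = 124700 s = 34.63 h.
5.5%/h lost → k = −ln(1 − 0.055) = 0.05657 h⁻¹.
After decay, C = 89.50 × e^(−kt) = 89.50 × 0.1410 = 12.62 mg/L.
Second outfall: C = (2.780·12.62 + 0.2110·420.0)/2.991 = 41.36 mg/L.

41.4 mg/L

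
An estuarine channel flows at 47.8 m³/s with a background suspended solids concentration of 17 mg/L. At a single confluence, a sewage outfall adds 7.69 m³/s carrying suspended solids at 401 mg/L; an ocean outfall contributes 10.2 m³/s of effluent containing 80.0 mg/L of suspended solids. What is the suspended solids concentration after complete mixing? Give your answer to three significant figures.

71.7 mg/L

Mass balance: C = (47.80·17.00 + 7.690·401.0 + 10.20·80.00) / 65.69 = 4712/65.69 = 71.74 mg/L.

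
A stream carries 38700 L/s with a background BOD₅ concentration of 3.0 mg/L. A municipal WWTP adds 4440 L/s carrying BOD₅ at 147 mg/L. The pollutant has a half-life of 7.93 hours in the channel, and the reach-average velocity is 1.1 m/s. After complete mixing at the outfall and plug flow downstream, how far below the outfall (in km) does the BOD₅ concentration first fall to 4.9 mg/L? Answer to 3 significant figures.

58.5 km

Flow-weighted average: C = (38700·3.000 + 4440·147.0) / 43140 = 768800/43140 = 17.82 mg/L.
Half-life 7.93 h → k = ln 2 / 7.93 = 0.08741 h⁻¹ = 2.098 d⁻¹.
Set 17.82·exp(−k·t) = 4.9 → t = ln(17.82/4.9)/k = 53180 s = 14.77 h.
Distance = v·t = 1.1·53180 = 58490 m = 58.49 km.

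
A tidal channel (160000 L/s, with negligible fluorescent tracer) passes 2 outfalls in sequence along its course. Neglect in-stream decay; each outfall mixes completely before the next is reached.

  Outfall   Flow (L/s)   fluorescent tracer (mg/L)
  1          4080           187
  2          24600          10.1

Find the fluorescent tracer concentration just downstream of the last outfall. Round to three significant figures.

5.36 mg/L

Below outfall 1: Q → 164100 L/s, C = (160000·0 + 4080·187.0)/164100 = 4.650 mg/L.
Below outfall 2: Q → 188700 L/s, C = (164100·4.650 + 24600·10.10)/188700 = 5.361 mg/L.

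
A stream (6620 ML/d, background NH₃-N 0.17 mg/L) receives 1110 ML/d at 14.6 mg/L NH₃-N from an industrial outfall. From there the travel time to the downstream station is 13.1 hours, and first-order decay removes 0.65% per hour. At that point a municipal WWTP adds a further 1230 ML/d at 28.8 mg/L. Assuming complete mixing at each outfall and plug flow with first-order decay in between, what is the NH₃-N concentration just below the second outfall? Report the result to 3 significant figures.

5.73 mg/L

Conservation of mass: C = (6620·0.1700 + 1110·14.60) / 7730 = 17330/7730 = 2.242 mg/L; combined flow 7730 ML/d.
0.65%/h lost → k = −ln(1 − 0.0065) = 0.006521 h⁻¹.
First-order decay: C = 2.242·exp(−k·t) = 2.242·0.9181 = 2.059 mg/L.
At the second outfall, C = (7730·2.059 + 1230·28.80) / (7730 + 1230) = 5.729 mg/L.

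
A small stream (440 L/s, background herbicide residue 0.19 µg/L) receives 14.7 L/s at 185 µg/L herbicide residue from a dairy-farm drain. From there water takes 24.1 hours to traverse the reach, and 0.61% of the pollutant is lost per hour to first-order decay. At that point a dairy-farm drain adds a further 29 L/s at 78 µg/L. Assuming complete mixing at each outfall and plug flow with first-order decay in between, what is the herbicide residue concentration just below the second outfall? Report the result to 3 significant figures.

9.68 µg/L

Flow-weighted average: C = (440.0·0.1900 + 14.70·185.0) / 454.7 = 2803/454.7 = 6.165 µg/L; combined flow 454.7 L/s.
0.61%/h lost → k = −ln(1 − 0.0061) = 0.006119 h⁻¹.
After decay, C = 6.165 × e^(−kt) = 6.165 × 0.8629 = 5.320 µg/L.
Second outfall: C = (454.7·5.320 + 29.00·78.00)/483.7 = 9.677 µg/L.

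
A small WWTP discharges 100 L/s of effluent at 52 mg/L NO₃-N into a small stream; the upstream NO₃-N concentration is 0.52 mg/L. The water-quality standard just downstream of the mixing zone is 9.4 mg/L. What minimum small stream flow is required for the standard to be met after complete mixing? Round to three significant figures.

Set C_mix = 9.4: (Q·0.5200 + 100.0·52.00) / (Q + 100.0) = 9.4
→ Q = 100.0·(52.00 − 9.4)/(9.4 − 0.5200) = 479.7 L/s.

480 L/s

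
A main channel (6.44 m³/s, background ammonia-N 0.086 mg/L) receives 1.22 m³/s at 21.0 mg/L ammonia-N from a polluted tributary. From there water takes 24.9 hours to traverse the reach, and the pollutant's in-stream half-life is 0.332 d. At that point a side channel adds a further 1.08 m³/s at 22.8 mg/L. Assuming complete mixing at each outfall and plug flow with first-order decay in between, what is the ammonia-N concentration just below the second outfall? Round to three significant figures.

Mass balance: C = (6.440·0.08600 + 1.220·21.00) / 7.660 = 26.17/7.660 = 3.417 mg/L; combined flow 7.660 m³/s.
Half-life 0.332 d → k = ln 2 / 0.332 = 2.088 d⁻¹.
After decay, C = 3.417 × e^(−kt) = 3.417 × 0.1146 = 0.3917 mg/L.
At the second outfall, C = (7.660·0.3917 + 1.080·22.80) / (7.660 + 1.080) = 3.161 mg/L.

3.16 mg/L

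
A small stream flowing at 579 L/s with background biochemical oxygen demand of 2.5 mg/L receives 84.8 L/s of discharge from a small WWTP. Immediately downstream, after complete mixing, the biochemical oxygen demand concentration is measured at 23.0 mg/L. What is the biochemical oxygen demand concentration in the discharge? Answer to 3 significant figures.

Mass balance: 579.0·2.500 + 84.80·Cₑ = 663.8·23.00
→ Cₑ = (663.8·23.00 − 579.0·2.500) / 84.80 = 163.0 mg/L.

163 mg/L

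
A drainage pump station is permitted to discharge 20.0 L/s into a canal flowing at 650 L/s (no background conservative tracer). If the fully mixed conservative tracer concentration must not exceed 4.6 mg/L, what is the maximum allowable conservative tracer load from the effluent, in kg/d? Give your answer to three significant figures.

266 kg/d

Mass balance at the limit: 650.0·0 + 20.00·Cₑ = 670.0·4.6 → Cₑ = 154.1 mg/L.
20.00 L/s = 0.02000 m³/s. Load = 0.02000 m³/s × 154.1 g/m³ × 86 400 s/d = 266.3 kg/d.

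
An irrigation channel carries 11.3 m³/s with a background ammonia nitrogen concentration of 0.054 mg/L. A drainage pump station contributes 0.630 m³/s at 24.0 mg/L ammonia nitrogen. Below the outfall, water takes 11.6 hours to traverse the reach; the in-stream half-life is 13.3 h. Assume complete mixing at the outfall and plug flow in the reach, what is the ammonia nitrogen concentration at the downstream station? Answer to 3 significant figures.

Mixed concentration C = ΣQC/ΣQ = (11.30·0.05400 + 0.6300·24.00) / 11.93 = 15.73/11.93 = 1.319 mg/L.
Half-life 13.3 h → k = ln 2 / 13.3 = 0.05212 h⁻¹ = 1.251 d⁻¹.
First-order decay: C = 1.319·exp(−k·t) = 1.319·0.5463 = 0.7203 mg/L.

0.720 mg/L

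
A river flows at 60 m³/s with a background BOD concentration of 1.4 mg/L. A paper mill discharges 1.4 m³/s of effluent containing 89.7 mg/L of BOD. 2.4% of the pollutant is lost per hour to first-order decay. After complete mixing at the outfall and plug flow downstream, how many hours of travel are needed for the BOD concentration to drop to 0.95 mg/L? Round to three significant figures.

Conservation of mass: C = (60.00·1.400 + 1.400·89.70) / 61.40 = 209.6/61.40 = 3.413 mg/L.
2.4%/h lost → k = −ln(1 − 0.024) = 0.02429 h⁻¹.
3.413·exp(−k·t) = 0.95 → t = ln(3.413/0.95)/k = 189500 s = 52.65 h.

52.6 h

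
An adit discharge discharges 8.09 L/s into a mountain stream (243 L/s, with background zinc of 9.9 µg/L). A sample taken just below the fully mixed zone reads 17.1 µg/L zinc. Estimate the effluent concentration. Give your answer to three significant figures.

233 µg/L

Mass balance: 243.0·9.900 + 8.090·Cₑ = 251.1·17.10
→ Cₑ = (251.1·17.10 − 243.0·9.900) / 8.090 = 233.4 µg/L.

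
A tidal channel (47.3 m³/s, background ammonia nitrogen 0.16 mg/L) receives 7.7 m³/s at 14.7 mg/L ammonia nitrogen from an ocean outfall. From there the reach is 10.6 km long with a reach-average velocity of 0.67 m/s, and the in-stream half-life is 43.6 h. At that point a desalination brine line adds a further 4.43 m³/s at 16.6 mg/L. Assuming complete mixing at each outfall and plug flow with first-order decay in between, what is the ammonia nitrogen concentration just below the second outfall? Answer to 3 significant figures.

Mass balance: C = (47.30·0.1600 + 7.700·14.70) / 55.00 = 120.8/55.00 = 2.196 mg/L; combined flow 55.00 m³/s.
Travel time t = 10.6·1000 / 0.67 = 15820 s = 4.395 h.
Half-life 43.6 h → k = ln 2 / 43.6 = 0.01590 h⁻¹ = 0.3815 d⁻¹.
Decay over the reach: 2.196·exp(−kt) = 2.196·0.9325 = 2.047 mg/L.
Second outfall: C = (55.00·2.047 + 4.430·16.60)/59.43 = 3.132 mg/L.

3.13 mg/L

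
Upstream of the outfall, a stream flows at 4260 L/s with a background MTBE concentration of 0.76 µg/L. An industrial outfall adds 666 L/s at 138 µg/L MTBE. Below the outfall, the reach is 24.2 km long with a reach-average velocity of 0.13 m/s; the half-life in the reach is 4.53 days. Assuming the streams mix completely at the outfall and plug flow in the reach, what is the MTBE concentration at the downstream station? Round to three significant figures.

Mixed concentration C = ΣQC/ΣQ = (4260·0.7600 + 666.0·138.0) / 4926 = 95150/4926 = 19.31 µg/L.
Travel time t = 24.2·1000 / 0.13 = 186200 s = 51.71 h.
Half-life 4.53 d → k = ln 2 / 4.53 = 0.1530 d⁻¹.
After decay, C = 19.31 × e^(−kt) = 19.31 × 0.7192 = 13.89 µg/L.

13.9 µg/L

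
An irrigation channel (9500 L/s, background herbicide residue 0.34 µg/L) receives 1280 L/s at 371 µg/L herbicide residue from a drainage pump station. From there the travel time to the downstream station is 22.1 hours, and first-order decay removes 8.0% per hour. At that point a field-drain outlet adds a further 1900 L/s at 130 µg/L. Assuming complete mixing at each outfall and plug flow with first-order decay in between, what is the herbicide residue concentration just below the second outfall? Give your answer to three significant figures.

25.5 µg/L

Mixed concentration C = ΣQC/ΣQ = (9500·0.3400 + 1280·371.0) / 10780 = 478100/10780 = 44.35 µg/L; combined flow 10780 L/s.
8.0%/h lost → k = −ln(1 − 0.08) = 0.08338 h⁻¹.
First-order decay: C = 44.35·exp(−k·t) = 44.35·0.1584 = 7.025 µg/L.
At the second outfall, C = (10780·7.025 + 1900·130.0) / (10780 + 1900) = 25.45 µg/L.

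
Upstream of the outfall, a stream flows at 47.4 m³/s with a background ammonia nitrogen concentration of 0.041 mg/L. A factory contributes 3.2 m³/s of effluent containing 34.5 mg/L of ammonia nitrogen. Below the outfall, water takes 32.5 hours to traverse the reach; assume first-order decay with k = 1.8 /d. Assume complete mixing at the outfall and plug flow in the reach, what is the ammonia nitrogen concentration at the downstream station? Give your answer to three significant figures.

0.194 mg/L

After mixing, C = (47.40·0.04100 + 3.200·34.50) / 50.60 = 112.3/50.60 = 2.220 mg/L.
Decay over the reach: 2.220·exp(−kt) = 2.220·0.08738 = 0.1940 mg/L.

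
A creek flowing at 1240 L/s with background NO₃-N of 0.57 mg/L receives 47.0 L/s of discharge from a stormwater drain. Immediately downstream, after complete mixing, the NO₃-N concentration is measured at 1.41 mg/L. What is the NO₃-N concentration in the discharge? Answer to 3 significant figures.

23.6 mg/L

Mass balance: 1240·0.5700 + 47.00·Cₑ = 1287·1.410
→ Cₑ = (1287·1.410 − 1240·0.5700) / 47.00 = 23.57 mg/L.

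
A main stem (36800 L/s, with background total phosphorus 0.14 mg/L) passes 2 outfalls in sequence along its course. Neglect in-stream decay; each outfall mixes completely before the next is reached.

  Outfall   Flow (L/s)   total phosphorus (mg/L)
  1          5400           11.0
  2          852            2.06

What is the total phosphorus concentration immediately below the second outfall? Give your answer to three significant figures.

1.54 mg/L

Below outfall 1: Q → 42200 L/s, C = (36800·0.1400 + 5400·11.00)/42200 = 1.530 mg/L.
Below outfall 2: Q → 43050 L/s, C = (42200·1.530 + 852.0·2.060)/43050 = 1.540 mg/L.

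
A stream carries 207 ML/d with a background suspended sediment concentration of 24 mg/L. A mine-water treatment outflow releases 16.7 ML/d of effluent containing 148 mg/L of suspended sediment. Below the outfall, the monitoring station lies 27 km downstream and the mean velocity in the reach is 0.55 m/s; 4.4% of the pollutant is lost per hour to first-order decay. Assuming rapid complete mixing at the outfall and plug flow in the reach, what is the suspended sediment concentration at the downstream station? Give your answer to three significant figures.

18.0 mg/L

Mixed concentration C = ΣQC/ΣQ = (207.0·24.00 + 16.70·148.0) / 223.7 = 7440/223.7 = 33.26 mg/L.
Travel time t = 27·1000 / 0.55 = 49090 s = 13.64 h.
4.4%/h lost → k = −ln(1 − 0.044) = 0.04500 h⁻¹.
Decay over the reach: 33.26·exp(−kt) = 33.26·0.5414 = 18.01 mg/L.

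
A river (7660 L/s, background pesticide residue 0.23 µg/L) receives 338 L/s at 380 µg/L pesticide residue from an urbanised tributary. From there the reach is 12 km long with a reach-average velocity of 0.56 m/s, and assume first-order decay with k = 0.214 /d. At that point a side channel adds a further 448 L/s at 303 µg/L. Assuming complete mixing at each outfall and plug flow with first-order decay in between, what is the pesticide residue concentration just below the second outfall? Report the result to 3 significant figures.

30.7 µg/L

Mixed concentration C = ΣQC/ΣQ = (7660·0.2300 + 338.0·380.0) / 7998 = 130200/7998 = 16.28 µg/L; combined flow 7998 L/s.
Travel time t = 12·1000 / 0.56 = 21430 s = 5.952 h.
After decay, C = 16.28 × e^(−kt) = 16.28 × 0.9483 = 15.44 µg/L.
Second outfall: C = (7998·15.44 + 448.0·303.0)/8446 = 30.69 µg/L.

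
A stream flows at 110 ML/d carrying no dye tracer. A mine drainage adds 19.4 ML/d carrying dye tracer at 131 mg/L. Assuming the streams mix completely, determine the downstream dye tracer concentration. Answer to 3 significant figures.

19.6 mg/L

After mixing, C = (110.0·0 + 19.40·131.0) / 129.4 = 2541/129.4 = 19.64 mg/L.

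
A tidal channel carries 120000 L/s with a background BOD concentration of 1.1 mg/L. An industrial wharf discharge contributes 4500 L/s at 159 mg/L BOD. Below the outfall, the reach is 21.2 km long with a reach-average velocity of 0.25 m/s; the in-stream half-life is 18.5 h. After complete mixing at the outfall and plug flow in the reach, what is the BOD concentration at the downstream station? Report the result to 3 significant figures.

Mixed concentration C = ΣQC/ΣQ = (120000·1.100 + 4500·159.0) / 124500 = 847500/124500 = 6.807 mg/L.
Travel time t = 21.2·1000 / 0.25 = 84800 s = 23.56 h.
Half-life 18.5 h → k = ln 2 / 18.5 = 0.03747 h⁻¹ = 0.8992 d⁻¹.
After decay, C = 6.807 × e^(−kt) = 6.807 × 0.4137 = 2.816 mg/L.

2.82 mg/L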